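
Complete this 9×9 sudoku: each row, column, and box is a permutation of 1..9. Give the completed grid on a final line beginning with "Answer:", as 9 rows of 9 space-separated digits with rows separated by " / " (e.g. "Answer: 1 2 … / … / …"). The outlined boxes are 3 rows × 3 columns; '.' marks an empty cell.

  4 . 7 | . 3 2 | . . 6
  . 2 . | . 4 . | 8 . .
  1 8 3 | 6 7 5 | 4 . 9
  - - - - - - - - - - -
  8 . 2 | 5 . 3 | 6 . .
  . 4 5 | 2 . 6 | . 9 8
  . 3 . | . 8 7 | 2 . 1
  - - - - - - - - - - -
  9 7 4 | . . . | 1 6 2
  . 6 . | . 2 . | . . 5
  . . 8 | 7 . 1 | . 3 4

Step 1. [r1c4∈{1,8,9}] row 1 places 8 nowhere but r1c4, so r1c4=8.
Step 2. [r6c8∈{4,5}] 5 has one home in row 6: r6c8. So r6c8=5.
Step 3. [r1c2∈{5,9}] across row 1, 9 lands solely at r1c2, so r1c2=9.
Step 4. [r4c9∈{7}] r4c9 has the single candidate 7. So r4c9=7.
Step 5. [r4c5∈{1,9}] in row 4, 9 fits only at r4c5, so r4c5=9.
Step 6. [r8c6∈{4,8,9}] in col 6, 4 fits only at r8c6, so r8c6=4.
Step 7. [r8c4∈{3,9}] r8c4 is the only open cell in box 8 admitting 9 ⇒ r8c4=9.
Step 8. [r2c3∈{6}] only 6 remains possible at r2c3 ⇒ r2c3=6.
Step 9. [r9c2∈{5}] r9c2 has the single candidate 5. So r9c2=5.
Step 10. [r2c8∈{1,7}] 7 has one home in row 2: r2c8. So r2c8=7.
Step 11. [r1c8∈{1}] only 1 remains possible at r1c8 ⇒ r1c8=1.
Step 12. [r5c1∈{7}] only 7 remains possible at r5c1. So r5c1=7.
Step 13. [r8c7∈{7}] only 7 remains possible at r8c7. So r8c7=7.
Step 14. [r7c6∈{8}] only 8 remains possible at r7c6 ⇒ r7c6=8.
Step 15. [r7c5∈{5}] nothing but 5 survives at r7c5, so r7c5=5.
Step 16. [r5c5∈{1}] nothing but 1 survives at r5c5. So r5c5=1.
Step 17. [r3c8∈{2}] only 2 remains possible at r3c8 ⇒ r3c8=2.
Step 18. [r1c7∈{5}] only 5 remains possible at r1c7 ⇒ r1c7=5.
Step 19. [r6c1∈{6}] r6c1 is down to just 6 ⇒ r6c1=6.
Step 20. [r2c9∈{3}] r2c9's peers cover all but 3. So r2c9=3.
Step 21. [r6c4∈{4}] r6c4 has the single candidate 4 ⇒ r6c4=4.
Step 22. [r2c4∈{1}] only 1 remains possible at r2c4, so r2c4=1.
Step 23. [r8c8∈{8}] only 8 remains possible at r8c8, so r8c8=8.
Step 24. [r4c8∈{4}] r4c8 is down to just 4 ⇒ r4c8=4.
Step 25. [r8c1∈{3}] r8c1's peers cover all but 3, so r8c1=3.
Step 26. [r9c5∈{6}] r9c5 has the single candidate 6 ⇒ r9c5=6.
Step 27. [r9c7∈{9}] r9c7 is down to just 9. So r9c7=9.
Step 28. [r9c1∈{2}] only 2 remains possible at r9c1 ⇒ r9c1=2.
Step 29. [r7c4∈{3}] r7c4 has the single candidate 3, so r7c4=3.
Step 30. [r2c6∈{9}] nothing but 9 survives at r2c6, so r2c6=9.
Step 31. [r5c7∈{3}] r5c7 has the single candidate 3, so r5c7=3.
Step 32. [r8c3∈{1}] r8c3 is down to just 1. So r8c3=1.
Step 33. [r6c3∈{9}] only 9 remains possible at r6c3, so r6c3=9.
Step 34. [r4c2∈{1}] r4c2 is down to just 1 ⇒ r4c2=1.
Step 35. [r2c1∈{5}] r2c1's peers cover all but 5, so r2c1=5.

Answer: 4 9 7 8 3 2 5 1 6 / 5 2 6 1 4 9 8 7 3 / 1 8 3 6 7 5 4 2 9 / 8 1 2 5 9 3 6 4 7 / 7 4 5 2 1 6 3 9 8 / 6 3 9 4 8 7 2 5 1 / 9 7 4 3 5 8 1 6 2 / 3 6 1 9 2 4 7 8 5 / 2 5 8 7 6 1 9 3 4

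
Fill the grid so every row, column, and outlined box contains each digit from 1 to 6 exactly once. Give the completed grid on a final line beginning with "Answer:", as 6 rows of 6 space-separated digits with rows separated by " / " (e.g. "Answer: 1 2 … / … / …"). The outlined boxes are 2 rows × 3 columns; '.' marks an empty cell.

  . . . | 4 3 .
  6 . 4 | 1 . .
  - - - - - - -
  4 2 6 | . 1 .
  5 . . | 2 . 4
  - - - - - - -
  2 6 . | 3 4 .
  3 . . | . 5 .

Step 1. [r6c3∈{1}] only 1 remains possible at r6c3 ⇒ r6c3=1.
Step 2. [r1c6∈{2,5,6}] in row 1, 6 fits only at r1c6, so r1c6=6.
Step 3. [r2c6∈{2,5}] box 2 places 5 nowhere but r2c6, so r2c6=5.
Step 4. [r1c2∈{1,5}] in col 2, 5 fits only at r1c2 ⇒ r1c2=5.
Step 5. [r2c2∈{3}] r2c2 has the single candidate 3. So r2c2=3.
Step 6. [r3c6∈{3}] r3c6's peers cover all but 3, so r3c6=3.
Step 7. [r1c1∈{1}] only 1 remains possible at r1c1, so r1c1=1.
Step 8. [r6c2∈{4}] r6c2 is down to just 4 ⇒ r6c2=4.
Step 9. [r6c4∈{6}] nothing but 6 survives at r6c4, so r6c4=6.
Step 10. [r2c5∈{2}] r2c5 is down to just 2. So r2c5=2.
Step 11. [r1c3∈{2}] r1c3 has the single candidate 2 ⇒ r1c3=2.
Step 12. [r4c2∈{1}] r4c2 is down to just 1. So r4c2=1.
Step 13. [r3c4∈{5}] nothing but 5 survives at r3c4. So r3c4=5.
Step 14. [r5c6∈{1}] nothing but 1 survives at r5c6, so r5c6=1.
Step 15. [r5c3∈{5}] r5c3's peers cover all but 5. So r5c3=5.
Step 16. [r6c6∈{2}] nothing but 2 survives at r6c6, so r6c6=2.
Step 17. [r4c3∈{3}] r4c3 is down to just 3 ⇒ r4c3=3.
Step 18. [r4c5∈{6}] r4c5 has the single candidate 6 ⇒ r4c5=6.

Answer: 1 5 2 4 3 6 / 6 3 4 1 2 5 / 4 2 6 5 1 3 / 5 1 3 2 6 4 / 2 6 5 3 4 1 / 3 4 1 6 5 2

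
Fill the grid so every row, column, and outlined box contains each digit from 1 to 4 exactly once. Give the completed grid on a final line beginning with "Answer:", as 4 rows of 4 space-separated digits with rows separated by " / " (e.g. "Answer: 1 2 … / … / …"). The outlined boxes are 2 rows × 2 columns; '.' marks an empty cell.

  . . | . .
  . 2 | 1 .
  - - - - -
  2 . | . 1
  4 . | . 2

Step 1. [r1c2∈{1,3,4}] r1c2 is the only open cell in col 2 admitting 4 ⇒ r1c2=4.
Step 2. [r1c4∈{3}] r1c4 is down to just 3 ⇒ r1c4=3.
Step 3. [r3c2∈{3}] nothing but 3 survives at r3c2, so r3c2=3.
Step 4. [r1c3∈{2}] r1c3 has the single candidate 2, so r1c3=2.
Step 5. [r2c4∈{4}] r2c4's peers cover all but 4. So r2c4=4.
Step 6. [r3c3∈{4}] r3c3 is down to just 4. So r3c3=4.
Step 7. [r1c1∈{1}] only 1 remains possible at r1c1 ⇒ r1c1=1.
Step 8. [r4c3∈{3}] r4c3's peers cover all but 3. So r4c3=3.
Step 9. [r2c1∈{3}] only 3 remains possible at r2c1. So r2c1=3.
Step 10. [r4c2∈{1}] r4c2 is down to just 1 ⇒ r4c2=1.

Answer: 1 4 2 3 / 3 2 1 4 / 2 3 4 1 / 4 1 3 2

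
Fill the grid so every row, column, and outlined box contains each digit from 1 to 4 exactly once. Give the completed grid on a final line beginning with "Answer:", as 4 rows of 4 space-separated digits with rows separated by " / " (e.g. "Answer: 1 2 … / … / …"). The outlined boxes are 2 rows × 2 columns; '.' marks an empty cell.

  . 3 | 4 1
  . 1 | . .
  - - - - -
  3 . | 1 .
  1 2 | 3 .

Step 1. [r2c3∈{2}] r2c3 has the single candidate 2, so r2c3=2.
Step 2. [r3c2∈{4}] r3c2 has the single candidate 4, so r3c2=4.
Step 3. [r2c4∈{3}] only 3 remains possible at r2c4, so r2c4=3.
Step 4. [r4c4∈{4}] r4c4's peers cover all but 4. So r4c4=4.
Step 5. [r3c4∈{2}] r3c4 has the single candidate 2, so r3c4=2.
Step 6. [r1c1∈{2}] r1c1 is down to just 2. So r1c1=2.
Step 7. [r2c1∈{4}] r2c1 has the single candidate 4. So r2c1=4.

Answer: 2 3 4 1 / 4 1 2 3 / 3 4 1 2 / 1 2 3 4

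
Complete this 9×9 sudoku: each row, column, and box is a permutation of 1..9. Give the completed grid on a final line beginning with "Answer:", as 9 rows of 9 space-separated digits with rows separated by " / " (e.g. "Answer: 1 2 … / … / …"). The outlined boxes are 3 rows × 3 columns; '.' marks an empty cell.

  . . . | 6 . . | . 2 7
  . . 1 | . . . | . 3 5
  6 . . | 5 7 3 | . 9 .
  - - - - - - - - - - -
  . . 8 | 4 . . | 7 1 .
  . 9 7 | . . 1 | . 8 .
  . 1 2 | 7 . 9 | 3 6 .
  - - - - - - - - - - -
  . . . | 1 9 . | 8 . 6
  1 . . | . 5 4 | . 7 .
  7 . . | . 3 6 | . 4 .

Step 1. [r3c3∈{4}] only 4 remains possible at r3c3. So r3c3=4.
Step 2. [r1c6∈{8}] only 8 remains possible at r1c6. So r1c6=8.
Step 3. [r2c6∈{2}] r2c6 is down to just 2. So r2c6=2.
Step 4. [r6c1∈{4,5}] r6c1 is the only open cell in row 6 admitting 5. So r6c1=5.
Step 5. [r7c1∈{2,3,4}] across col 1, 2 lands solely at r7c1, so r7c1=2.
Step 6. [r8c9∈{2,3,9}] across col 9, 3 lands solely at r8c9 ⇒ r8c9=3.
Step 7. [r5c7∈{2,4,5}] 5 has one home in row 5: r5c7 ⇒ r5c7=5.
Step 8. [r4c1∈{3}] r4c1 has the single candidate 3. So r4c1=3.
Step 9. [r3c7∈{1}] r3c7 has the single candidate 1. So r3c7=1.
Step 10. [r2c1∈{8,9}] r2c1 is the only open cell in col 1 admitting 8, so r2c1=8.
Step 11. [r4c2∈{6}] r4c2 is down to just 6. So r4c2=6.
Step 12. [r4c5∈{2}] r4c5's peers cover all but 2, so r4c5=2.
Step 13. [r5c9∈{2,4}] row 5 places 2 nowhere but r5c9 ⇒ r5c9=2.
Step 14. [r7c2∈{3,4,5}] r7c2 is the only open cell in row 7 admitting 4, so r7c2=4.
Step 15. [r1c7∈{4}] r1c7 has the single candidate 4. So r1c7=4.
Step 16. [r8c2∈{8}] r8c2 is down to just 8. So r8c2=8.
Step 17. [r9c2∈{5}] r9c2's peers cover all but 5 ⇒ r9c2=5.
Step 18. [r9c3∈{9}] nothing but 9 survives at r9c3 ⇒ r9c3=9.
Step 19. [r8c4∈{2}] r8c4 is down to just 2. So r8c4=2.
Step 20. [r1c3∈{3,5}] 5 has one home in row 1: r1c3. So r1c3=5.
Step 21. [r5c4∈{3}] only 3 remains possible at r5c4. So r5c4=3.
Step 22. [r2c5∈{4}] nothing but 4 survives at r2c5. So r2c5=4.
Step 23. [r2c2∈{7}] r2c2 has the single candidate 7 ⇒ r2c2=7.
Step 24. [r4c6∈{5}] r4c6 is down to just 5, so r4c6=5.
Step 25. [r8c3∈{6}] nothing but 6 survives at r8c3, so r8c3=6.
Step 26. [r2c4∈{9}] r2c4 has the single candidate 9. So r2c4=9.
Step 27. [r9c9∈{1}] r9c9 has the single candidate 1, so r9c9=1.
Step 28. [r4c9∈{9}] r4c9 has the single candidate 9. So r4c9=9.
Step 29. [r5c1∈{4}] r5c1 has the single candidate 4. So r5c1=4.
Step 30. [r7c3∈{3}] r7c3 has the single candidate 3 ⇒ r7c3=3.
Step 31. [r7c6∈{7}] only 7 remains possible at r7c6. So r7c6=7.
Step 32. [r9c4∈{8}] r9c4 is down to just 8. So r9c4=8.
Step 33. [r1c2∈{3}] r1c2 is down to just 3, so r1c2=3.
Step 34. [r6c9∈{4}] only 4 remains possible at r6c9 ⇒ r6c9=4.
Step 35. [r3c9∈{8}] only 8 remains possible at r3c9 ⇒ r3c9=8.
Step 36. [r3c2∈{2}] nothing but 2 survives at r3c2, so r3c2=2.
Step 37. [r6c5∈{8}] r6c5 has the single candidate 8, so r6c5=8.
Step 38. [r1c5∈{1}] only 1 remains possible at r1c5, so r1c5=1.
Step 39. [r8c7∈{9}] r8c7 has the single candidate 9 ⇒ r8c7=9.
Step 40. [r9c7∈{2}] r9c7 has the single candidate 2. So r9c7=2.
Step 41. [r5c5∈{6}] nothing but 6 survives at r5c5, so r5c5=6.
Step 42. [r2c7∈{6}] r2c7 has the single candidate 6, so r2c7=6.
Step 43. [r1c1∈{9}] nothing but 9 survives at r1c1 ⇒ r1c1=9.
Step 44. [r7c8∈{5}] nothing but 5 survives at r7c8, so r7c8=5.

Answer: 9 3 5 6 1 8 4 2 7 / 8 7 1 9 4 2 6 3 5 / 6 2 4 5 7 3 1 9 8 / 3 6 8 4 2 5 7 1 9 / 4 9 7 3 6 1 5 8 2 / 5 1 2 7 8 9 3 6 4 / 2 4 3 1 9 7 8 5 6 / 1 8 6 2 5 4 9 7 3 / 7 5 9 8 3 6 2 4 1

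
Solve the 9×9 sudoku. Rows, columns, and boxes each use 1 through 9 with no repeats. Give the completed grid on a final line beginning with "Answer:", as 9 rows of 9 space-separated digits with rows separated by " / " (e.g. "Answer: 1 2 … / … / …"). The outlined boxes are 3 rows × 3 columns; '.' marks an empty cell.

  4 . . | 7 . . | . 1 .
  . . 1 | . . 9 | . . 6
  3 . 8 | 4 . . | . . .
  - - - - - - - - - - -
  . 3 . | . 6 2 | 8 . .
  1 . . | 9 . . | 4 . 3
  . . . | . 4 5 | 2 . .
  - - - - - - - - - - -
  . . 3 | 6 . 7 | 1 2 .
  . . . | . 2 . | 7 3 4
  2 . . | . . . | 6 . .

Step 1. [r5c6∈{8}] r5c6 is down to just 8, so r5c6=8.
Step 2. [r8c6∈{1}] nothing but 1 survives at r8c6, so r8c6=1.
Step 3. [r9c2∈{1,4,5,7,8,9}] 1 has one home in row 9: r9c2 ⇒ r9c2=1.
Step 4. [r9c3∈{4,5,7,9}] r9c3 is the only open cell in row 9 admitting 7 ⇒ r9c3=7.
Step 5. [r2c4∈{2,3,5,8}] col 4 places 2 nowhere but r2c4. So r2c4=2.
Step 6. [r7c2∈{4,5,8,9}] in row 7, 4 fits only at r7c2 ⇒ r7c2=4.
Step 7. [r2c8∈{4,5,7,8}] row 2 places 4 nowhere but r2c8 ⇒ r2c8=4.
Step 8. [r9c8∈{5,8,9}] r9c8 is the only open cell in col 8 admitting 8, so r9c8=8.
Step 9. [r1c9∈{2,5,8,9}] 8 has one home in col 9: r1c9 ⇒ r1c9=8.
Step 10. [r3c9∈{2,5,7,9}] col 9 places 2 nowhere but r3c9. So r3c9=2.
Step 11. [r3c8∈{5,7,9}] r3c8 is the only open cell in box 3 admitting 7. So r3c8=7.
Step 12. [r8c4∈{5,8}] col 4 places 8 nowhere but r8c4 ⇒ r8c4=8.
Step 13. [r6c2∈{6,7,8,9}] 8 has one home in col 2: r6c2. So r6c2=8.
Step 14. [r9c4∈{3,5}] 5 has one home in col 4: r9c4 ⇒ r9c4=5.
Step 15. [r9c9∈{9}] r9c9 is down to just 9. So r9c9=9.
Step 16. [r9c5∈{3}] nothing but 3 survives at r9c5, so r9c5=3.
Step 17. [r1c5∈{5}] r1c5's peers cover all but 5. So r1c5=5.
Step 18. [r4c4∈{1}] nothing but 1 survives at r4c4 ⇒ r4c4=1.
Step 19. [r7c9∈{5}] r7c9 has the single candidate 5. So r7c9=5.
Step 20. [r4c9∈{7}] r4c9 is down to just 7 ⇒ r4c9=7.
Step 21. [r6c1∈{6,7,9}] 7 has one home in row 6: r6c1, so r6c1=7.
Step 22. [r2c1∈{5}] r2c1's peers cover all but 5, so r2c1=5.
Step 23. [r4c1∈{9}] r4c1's peers cover all but 9. So r4c1=9.
Step 24. [r6c3∈{6}] r6c3 is down to just 6 ⇒ r6c3=6.
Step 25. [r3c6∈{6}] r3c6 is down to just 6 ⇒ r3c6=6.
Step 26. [r3c2∈{9}] nothing but 9 survives at r3c2. So r3c2=9.
Step 27. [r1c2∈{2,6}] in row 1, 6 fits only at r1c2 ⇒ r1c2=6.
Step 28. [r4c8∈{5}] r4c8's peers cover all but 5 ⇒ r4c8=5.
Step 29. [r5c2∈{2,5}] in col 2, 2 fits only at r5c2 ⇒ r5c2=2.
Step 30. [r1c7∈{3,9}] in row 1, 9 fits only at r1c7, so r1c7=9.
Step 31. [r8c3∈{5,9}] row 8 places 9 nowhere but r8c3 ⇒ r8c3=9.
Step 32. [r3c5∈{1}] r3c5's peers cover all but 1 ⇒ r3c5=1.
Step 33. [r8c1∈{6}] r8c1 is down to just 6. So r8c1=6.
Step 34. [r5c3∈{5}] only 5 remains possible at r5c3 ⇒ r5c3=5.
Step 35. [r2c5∈{8}] r2c5 has the single candidate 8, so r2c5=8.
Step 36. [r1c3∈{2}] r1c3 has the single candidate 2, so r1c3=2.
Step 37. [r5c5∈{7}] nothing but 7 survives at r5c5, so r5c5=7.
Step 38. [r7c5∈{9}] only 9 remains possible at r7c5, so r7c5=9.
Step 39. [r9c6∈{4}] r9c6 has the single candidate 4, so r9c6=4.
Step 40. [r6c8∈{9}] r6c8 is down to just 9. So r6c8=9.
Step 41. [r1c6∈{3}] only 3 remains possible at r1c6. So r1c6=3.
Step 42. [r4c3∈{4}] r4c3 has the single candidate 4. So r4c3=4.
Step 43. [r5c8∈{6}] only 6 remains possible at r5c8, so r5c8=6.
Step 44. [r8c2∈{5}] r8c2's peers cover all but 5 ⇒ r8c2=5.
Step 45. [r6c9∈{1}] r6c9 has the single candidate 1. So r6c9=1.
Step 46. [r2c7∈{3}] nothing but 3 survives at r2c7, so r2c7=3.
Step 47. [r6c4∈{3}] r6c4 is down to just 3. So r6c4=3.
Step 48. [r3c7∈{5}] r3c7's peers cover all but 5 ⇒ r3c7=5.
Step 49. [r7c1∈{8}] r7c1 has the single candidate 8, so r7c1=8.
Step 50. [r2c2∈{7}] r2c2 has the single candidate 7. So r2c2=7.

Answer: 4 6 2 7 5 3 9 1 8 / 5 7 1 2 8 9 3 4 6 / 3 9 8 4 1 6 5 7 2 / 9 3 4 1 6 2 8 5 7 / 1 2 5 9 7 8 4 6 3 / 7 8 6 3 4 5 2 9 1 / 8 4 3 6 9 7 1 2 5 / 6 5 9 8 2 1 7 3 4 / 2 1 7 5 3 4 6 8 9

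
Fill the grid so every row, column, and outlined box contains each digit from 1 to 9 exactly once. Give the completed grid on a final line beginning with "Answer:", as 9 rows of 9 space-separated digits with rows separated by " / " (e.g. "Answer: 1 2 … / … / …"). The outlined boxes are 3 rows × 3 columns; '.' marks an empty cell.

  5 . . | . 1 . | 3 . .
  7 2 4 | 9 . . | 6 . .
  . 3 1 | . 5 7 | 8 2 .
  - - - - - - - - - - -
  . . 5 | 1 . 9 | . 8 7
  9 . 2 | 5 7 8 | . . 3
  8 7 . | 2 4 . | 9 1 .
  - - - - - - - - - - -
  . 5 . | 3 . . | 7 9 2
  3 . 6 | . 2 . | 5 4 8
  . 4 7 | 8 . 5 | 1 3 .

Step 1. [r4c2∈{6}] nothing but 6 survives at r4c2, so r4c2=6.
Step 2. [r6c6∈{3,6}] in box 5, 6 fits only at r6c6 ⇒ r6c6=6.
Step 3. [r1c3∈{8,9}] in col 3, 9 fits only at r1c3 ⇒ r1c3=9.
Step 4. [r1c9∈{4}] r1c9 has the single candidate 4. So r1c9=4.
Step 5. [r8c6∈{1}] r8c6's peers cover all but 1, so r8c6=1.
Step 6. [r1c4∈{6}] only 6 remains possible at r1c4. So r1c4=6.
Step 7. [r2c5∈{3,8}] row 2 places 8 nowhere but r2c5, so r2c5=8.
Step 8. [r6c9∈{5}] r6c9's peers cover all but 5. So r6c9=5.
Step 9. [r9c5∈{6,9}] r9c5 is the only open cell in row 9 admitting 9. So r9c5=9.
Step 10. [r4c1∈{4}] r4c1 is down to just 4. So r4c1=4.
Step 11. [r2c8∈{5}] r2c8's peers cover all but 5, so r2c8=5.
Step 12. [r3c4∈{4}] nothing but 4 survives at r3c4, so r3c4=4.
Step 13. [r5c8∈{6}] r5c8 has the single candidate 6, so r5c8=6.
Step 14. [r8c4∈{7}] nothing but 7 survives at r8c4, so r8c4=7.
Step 15. [r7c3∈{8}] only 8 remains possible at r7c3, so r7c3=8.
Step 16. [r2c6∈{3}] r2c6's peers cover all but 3. So r2c6=3.
Step 17. [r1c6∈{2}] r1c6 has the single candidate 2, so r1c6=2.
Step 18. [r4c7∈{2}] nothing but 2 survives at r4c7, so r4c7=2.
Step 19. [r6c3∈{3}] nothing but 3 survives at r6c3 ⇒ r6c3=3.
Step 20. [r7c1∈{1}] nothing but 1 survives at r7c1. So r7c1=1.
Step 21. [r2c9∈{1}] r2c9's peers cover all but 1. So r2c9=1.
Step 22. [r9c1∈{2}] r9c1 has the single candidate 2, so r9c1=2.
Step 23. [r1c8∈{7}] only 7 remains possible at r1c8. So r1c8=7.
Step 24. [r9c9∈{6}] r9c9 has the single candidate 6. So r9c9=6.
Step 25. [r3c9∈{9}] r3c9 is down to just 9 ⇒ r3c9=9.
Step 26. [r5c2∈{1}] r5c2's peers cover all but 1 ⇒ r5c2=1.
Step 27. [r7c6∈{4}] only 4 remains possible at r7c6, so r7c6=4.
Step 28. [r5c7∈{4}] r5c7 has the single candidate 4. So r5c7=4.
Step 29. [r4c5∈{3}] r4c5 has the single candidate 3 ⇒ r4c5=3.
Step 30. [r3c1∈{6}] r3c1's peers cover all but 6 ⇒ r3c1=6.
Step 31. [r8c2∈{9}] r8c2 is down to just 9 ⇒ r8c2=9.
Step 32. [r7c5∈{6}] r7c5's peers cover all but 6. So r7c5=6.
Step 33. [r1c2∈{8}] r1c2 has the single candidate 8, so r1c2=8.

Answer: 5 8 9 6 1 2 3 7 4 / 7 2 4 9 8 3 6 5 1 / 6 3 1 4 5 7 8 2 9 / 4 6 5 1 3 9 2 8 7 / 9 1 2 5 7 8 4 6 3 / 8 7 3 2 4 6 9 1 5 / 1 5 8 3 6 4 7 9 2 / 3 9 6 7 2 1 5 4 8 / 2 4 7 8 9 5 1 3 6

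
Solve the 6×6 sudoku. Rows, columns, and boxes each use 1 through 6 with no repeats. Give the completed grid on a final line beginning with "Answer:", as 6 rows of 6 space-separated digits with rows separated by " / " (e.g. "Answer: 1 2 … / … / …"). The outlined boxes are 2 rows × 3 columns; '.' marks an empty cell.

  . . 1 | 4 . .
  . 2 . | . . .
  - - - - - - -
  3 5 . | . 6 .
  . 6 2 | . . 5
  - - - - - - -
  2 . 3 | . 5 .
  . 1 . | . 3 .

Step 1. [r2c4∈{1,3,5,6}] r2c4 is the only open cell in col 4 admitting 5 ⇒ r2c4=5.
Step 2. [r3c3∈{4}] nothing but 4 survives at r3c3. So r3c3=4.
Step 3. [r2c3∈{6}] r2c3 has the single candidate 6. So r2c3=6.
Step 4. [r1c6∈{2,3,6}] in row 1, 6 fits only at r1c6 ⇒ r1c6=6.
Step 5. [r6c1∈{4,5,6}] in col 1, 6 fits only at r6c1. So r6c1=6.
Step 6. [r2c5∈{1}] r2c5's peers cover all but 1. So r2c5=1.
Step 7. [r6c4∈{2}] only 2 remains possible at r6c4 ⇒ r6c4=2.
Step 8. [r3c4∈{1}] nothing but 1 survives at r3c4. So r3c4=1.
Step 9. [r5c6∈{1,4}] row 5 places 1 nowhere but r5c6 ⇒ r5c6=1.
Step 10. [r1c5∈{2}] nothing but 2 survives at r1c5, so r1c5=2.
Step 11. [r4c4∈{3}] only 3 remains possible at r4c4. So r4c4=3.
Step 12. [r6c6∈{4}] r6c6 is down to just 4. So r6c6=4.
Step 13. [r4c5∈{4}] r4c5 has the single candidate 4. So r4c5=4.
Step 14. [r6c3∈{5}] r6c3 has the single candidate 5. So r6c3=5.
Step 15. [r1c1∈{5}] r1c1 has the single candidate 5. So r1c1=5.
Step 16. [r2c1∈{4}] r2c1 is down to just 4. So r2c1=4.
Step 17. [r5c4∈{6}] only 6 remains possible at r5c4 ⇒ r5c4=6.
Step 18. [r3c6∈{2}] r3c6 has the single candidate 2, so r3c6=2.
Step 19. [r4c1∈{1}] r4c1 is down to just 1, so r4c1=1.
Step 20. [r1c2∈{3}] r1c2 is down to just 3 ⇒ r1c2=3.
Step 21. [r2c6∈{3}] r2c6 is down to just 3 ⇒ r2c6=3.
Step 22. [r5c2∈{4}] r5c2 has the single candidate 4. So r5c2=4.

Answer: 5 3 1 4 2 6 / 4 2 6 5 1 3 / 3 5 4 1 6 2 / 1 6 2 3 4 5 / 2 4 3 6 5 1 / 6 1 5 2 3 4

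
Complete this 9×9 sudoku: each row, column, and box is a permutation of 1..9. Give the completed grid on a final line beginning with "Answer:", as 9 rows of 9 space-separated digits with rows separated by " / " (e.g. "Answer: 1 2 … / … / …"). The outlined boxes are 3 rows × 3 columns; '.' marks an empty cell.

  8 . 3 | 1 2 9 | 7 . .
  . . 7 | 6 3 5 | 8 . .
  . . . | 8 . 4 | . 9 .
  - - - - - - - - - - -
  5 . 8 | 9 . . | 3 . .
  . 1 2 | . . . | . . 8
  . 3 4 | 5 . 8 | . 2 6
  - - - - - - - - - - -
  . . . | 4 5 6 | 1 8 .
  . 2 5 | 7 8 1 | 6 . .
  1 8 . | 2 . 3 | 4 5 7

Step 1. [r5c6∈{7}] only 7 remains possible at r5c6 ⇒ r5c6=7.
Step 2. [r5c8∈{4}] nothing but 4 survives at r5c8, so r5c8=4.
Step 3. [r7c3∈{9}] r7c3's peers cover all but 9 ⇒ r7c3=9.
Step 4. [r3c9∈{1,2,3,5}] across row 3, 3 lands solely at r3c9 ⇒ r3c9=3.
Step 5. [r6c1∈{7,9}] in row 6, 7 fits only at r6c1 ⇒ r6c1=7.
Step 6. [r4c2∈{6}] r4c2 is down to just 6, so r4c2=6.
Step 7. [r4c9∈{1}] r4c9 is down to just 1, so r4c9=1.
Step 8. [r1c9∈{4,5}] 5 has one home in col 9: r1c9. So r1c9=5.
Step 9. [r2c9∈{2,4}] r2c9 is the only open cell in col 9 admitting 4 ⇒ r2c9=4.
Step 10. [r2c1∈{2,9}] r2c1 is the only open cell in row 2 admitting 2, so r2c1=2.
Step 11. [r5c7∈{5,9}] 5 has one home in row 5: r5c7, so r5c7=5.
Step 12. [r8c1∈{3,4}] row 8 places 4 nowhere but r8c1, so r8c1=4.
Step 13. [r9c3∈{6}] r9c3 has the single candidate 6. So r9c3=6.
Step 14. [r3c1∈{6}] only 6 remains possible at r3c1. So r3c1=6.
Step 15. [r8c8∈{3}] r8c8 is down to just 3 ⇒ r8c8=3.
Step 16. [r3c3∈{1}] r3c3's peers cover all but 1. So r3c3=1.
Step 17. [r4c6∈{2}] r4c6's peers cover all but 2, so r4c6=2.
Step 18. [r5c4∈{3}] nothing but 3 survives at r5c4 ⇒ r5c4=3.
Step 19. [r2c8∈{1}] only 1 remains possible at r2c8. So r2c8=1.
Step 20. [r6c5∈{1}] r6c5 has the single candidate 1, so r6c5=1.
Step 21. [r3c7∈{2}] only 2 remains possible at r3c7. So r3c7=2.
Step 22. [r6c7∈{9}] r6c7 has the single candidate 9 ⇒ r6c7=9.
Step 23. [r8c9∈{9}] r8c9 is down to just 9 ⇒ r8c9=9.
Step 24. [r7c1∈{3}] r7c1 is down to just 3, so r7c1=3.
Step 25. [r5c5∈{6}] r5c5's peers cover all but 6. So r5c5=6.
Step 26. [r4c8∈{7}] r4c8's peers cover all but 7. So r4c8=7.
Step 27. [r3c5∈{7}] only 7 remains possible at r3c5 ⇒ r3c5=7.
Step 28. [r3c2∈{5}] r3c2 is down to just 5, so r3c2=5.
Step 29. [r1c2∈{4}] r1c2's peers cover all but 4 ⇒ r1c2=4.
Step 30. [r7c2∈{7}] nothing but 7 survives at r7c2 ⇒ r7c2=7.
Step 31. [r4c5∈{4}] nothing but 4 survives at r4c5. So r4c5=4.
Step 32. [r5c1∈{9}] r5c1 has the single candidate 9, so r5c1=9.
Step 33. [r1c8∈{6}] nothing but 6 survives at r1c8 ⇒ r1c8=6.
Step 34. [r9c5∈{9}] r9c5 is down to just 9, so r9c5=9.
Step 35. [r2c2∈{9}] r2c2 has the single candidate 9 ⇒ r2c2=9.
Step 36. [r7c9∈{2}] nothing but 2 survives at r7c9 ⇒ r7c9=2.

Answer: 8 4 3 1 2 9 7 6 5 / 2 9 7 6 3 5 8 1 4 / 6 5 1 8 7 4 2 9 3 / 5 6 8 9 4 2 3 7 1 / 9 1 2 3 6 7 5 4 8 / 7 3 4 5 1 8 9 2 6 / 3 7 9 4 5 6 1 8 2 / 4 2 5 7 8 1 6 3 9 / 1 8 6 2 9 3 4 5 7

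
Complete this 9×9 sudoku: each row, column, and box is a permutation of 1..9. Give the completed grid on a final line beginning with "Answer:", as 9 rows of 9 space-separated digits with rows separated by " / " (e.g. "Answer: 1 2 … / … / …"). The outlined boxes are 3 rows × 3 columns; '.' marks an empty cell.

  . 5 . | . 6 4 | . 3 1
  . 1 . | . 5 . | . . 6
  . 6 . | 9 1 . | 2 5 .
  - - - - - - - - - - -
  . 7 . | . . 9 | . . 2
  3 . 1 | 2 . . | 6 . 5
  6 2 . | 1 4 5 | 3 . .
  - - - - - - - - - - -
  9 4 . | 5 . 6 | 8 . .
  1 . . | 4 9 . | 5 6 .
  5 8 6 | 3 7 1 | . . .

Step 1. [r5c8∈{4,7,8,9}] in row 5, 4 fits only at r5c8. So r5c8=4.
Step 2. [r2c6∈{2,3,7,8}] 2 has one home in box 2: r2c6. So r2c6=2.
Step 3. [r2c3∈{3,4,7,8,9}] in row 2, 3 fits only at r2c3, so r2c3=3.
Step 4. [r1c3∈{2,7,8,9}] in box 1, 9 fits only at r1c3. So r1c3=9.
Step 5. [r1c7∈{7}] only 7 remains possible at r1c7 ⇒ r1c7=7.
Step 6. [r6c3∈{8}] nothing but 8 survives at r6c3, so r6c3=8.
Step 7. [r4c8∈{1,8}] box 6 places 8 nowhere but r4c8. So r4c8=8.
Step 8. [r4c1∈{4}] only 4 remains possible at r4c1, so r4c1=4.
Step 9. [r2c7∈{4,9}] across row 2, 4 lands solely at r2c7, so r2c7=4.
Step 10. [r1c4∈{8}] r1c4's peers cover all but 8 ⇒ r1c4=8.
Step 11. [r7c9∈{3,7}] row 7 places 3 nowhere but r7c9, so r7c9=3.
Step 12. [r8c9∈{7}] nothing but 7 survives at r8c9. So r8c9=7.
Step 13. [r7c3∈{2,7}] 7 has one home in row 7: r7c3, so r7c3=7.
Step 14. [r9c8∈{2,9}] 2 has one home in row 9: r9c8 ⇒ r9c8=2.
Step 15. [r5c6∈{7,8}] row 5 places 7 nowhere but r5c6. So r5c6=7.
Step 16. [r6c9∈{9}] nothing but 9 survives at r6c9, so r6c9=9.
Step 17. [r3c1∈{7,8}] row 3 places 7 nowhere but r3c1. So r3c1=7.
Step 18. [r4c5∈{3}] nothing but 3 survives at r4c5. So r4c5=3.
Step 19. [r5c2∈{9}] nothing but 9 survives at r5c2. So r5c2=9.
Step 20. [r3c6∈{3}] r3c6 is down to just 3. So r3c6=3.
Step 21. [r4c4∈{6}] r4c4's peers cover all but 6 ⇒ r4c4=6.
Step 22. [r9c7∈{9}] only 9 remains possible at r9c7, so r9c7=9.
Step 23. [r8c3∈{2}] nothing but 2 survives at r8c3 ⇒ r8c3=2.
Step 24. [r2c8∈{9}] r2c8 has the single candidate 9 ⇒ r2c8=9.
Step 25. [r2c4∈{7}] nothing but 7 survives at r2c4. So r2c4=7.
Step 26. [r8c6∈{8}] only 8 remains possible at r8c6 ⇒ r8c6=8.
Step 27. [r1c1∈{2}] r1c1's peers cover all but 2, so r1c1=2.
Step 28. [r4c3∈{5}] r4c3's peers cover all but 5, so r4c3=5.
Step 29. [r7c5∈{2}] nothing but 2 survives at r7c5. So r7c5=2.
Step 30. [r5c5∈{8}] nothing but 8 survives at r5c5 ⇒ r5c5=8.
Step 31. [r3c3∈{4}] r3c3 has the single candidate 4. So r3c3=4.
Step 32. [r4c7∈{1}] r4c7 is down to just 1. So r4c7=1.
Step 33. [r8c2∈{3}] r8c2's peers cover all but 3, so r8c2=3.
Step 34. [r9c9∈{4}] r9c9 has the single candidate 4. So r9c9=4.
Step 35. [r7c8∈{1}] nothing but 1 survives at r7c8, so r7c8=1.
Step 36. [r6c8∈{7}] r6c8's peers cover all but 7 ⇒ r6c8=7.
Step 37. [r2c1∈{8}] only 8 remains possible at r2c1 ⇒ r2c1=8.
Step 38. [r3c9∈{8}] r3c9's peers cover all but 8 ⇒ r3c9=8.

Answer: 2 5 9 8 6 4 7 3 1 / 8 1 3 7 5 2 4 9 6 / 7 6 4 9 1 3 2 5 8 / 4 7 5 6 3 9 1 8 2 / 3 9 1 2 8 7 6 4 5 / 6 2 8 1 4 5 3 7 9 / 9 4 7 5 2 6 8 1 3 / 1 3 2 4 9 8 5 6 7 / 5 8 6 3 7 1 9 2 4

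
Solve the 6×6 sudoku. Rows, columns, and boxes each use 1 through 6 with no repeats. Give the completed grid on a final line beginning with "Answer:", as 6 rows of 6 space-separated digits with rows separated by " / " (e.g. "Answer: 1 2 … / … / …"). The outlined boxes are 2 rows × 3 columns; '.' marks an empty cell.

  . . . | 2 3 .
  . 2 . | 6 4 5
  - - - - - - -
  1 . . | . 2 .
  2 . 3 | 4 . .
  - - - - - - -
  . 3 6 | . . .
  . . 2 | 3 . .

Step 1. [r1c6∈{1}] r1c6's peers cover all but 1, so r1c6=1.
Step 2. [r4c6∈{6}] only 6 remains possible at r4c6, so r4c6=6.
Step 3. [r4c2∈{5}] r4c2 has the single candidate 5, so r4c2=5.
Step 4. [r5c4∈{1,5}] across col 4, 1 lands solely at r5c4 ⇒ r5c4=1.
Step 5. [r6c6∈{4}] r6c6's peers cover all but 4. So r6c6=4.
Step 6. [r1c1∈{4,5,6}] 6 has one home in col 1: r1c1, so r1c1=6.
Step 7. [r6c1∈{5}] r6c1's peers cover all but 5, so r6c1=5.
Step 8. [r1c2∈{4}] r1c2 is down to just 4, so r1c2=4.
Step 9. [r5c6∈{2}] r5c6 has the single candidate 2, so r5c6=2.
Step 10. [r5c1∈{4}] r5c1 is down to just 4. So r5c1=4.
Step 11. [r6c2∈{1}] r6c2 is down to just 1 ⇒ r6c2=1.
Step 12. [r6c5∈{6}] only 6 remains possible at r6c5, so r6c5=6.
Step 13. [r1c3∈{5}] r1c3 has the single candidate 5, so r1c3=5.
Step 14. [r3c3∈{4}] nothing but 4 survives at r3c3. So r3c3=4.
Step 15. [r2c3∈{1}] r2c3's peers cover all but 1 ⇒ r2c3=1.
Step 16. [r3c6∈{3}] r3c6 is down to just 3, so r3c6=3.
Step 17. [r3c2∈{6}] r3c2 has the single candidate 6. So r3c2=6.
Step 18. [r4c5∈{1}] r4c5 has the single candidate 1, so r4c5=1.
Step 19. [r3c4∈{5}] nothing but 5 survives at r3c4, so r3c4=5.
Step 20. [r5c5∈{5}] r5c5's peers cover all but 5. So r5c5=5.
Step 21. [r2c1∈{3}] r2c1's peers cover all but 3. So r2c1=3.

Answer: 6 4 5 2 3 1 / 3 2 1 6 4 5 / 1 6 4 5 2 3 / 2 5 3 4 1 6 / 4 3 6 1 5 2 / 5 1 2 3 6 4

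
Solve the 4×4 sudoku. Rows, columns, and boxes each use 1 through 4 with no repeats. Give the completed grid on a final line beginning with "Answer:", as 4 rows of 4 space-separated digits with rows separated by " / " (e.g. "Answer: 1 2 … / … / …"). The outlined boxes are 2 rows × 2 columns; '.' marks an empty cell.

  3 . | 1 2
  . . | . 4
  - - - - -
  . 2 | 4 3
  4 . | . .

Step 1. [r2c2∈{1}] r2c2's peers cover all but 1. So r2c2=1.
Step 2. [r1c2∈{4}] r1c2's peers cover all but 4, so r1c2=4.
Step 3. [r4c2∈{3}] only 3 remains possible at r4c2 ⇒ r4c2=3.
Step 4. [r2c1∈{2}] r2c1 has the single candidate 2 ⇒ r2c1=2.
Step 5. [r3c1∈{1}] r3c1 is down to just 1 ⇒ r3c1=1.
Step 6. [r4c4∈{1}] nothing but 1 survives at r4c4, so r4c4=1.
Step 7. [r2c3∈{3}] r2c3's peers cover all but 3. So r2c3=3.
Step 8. [r4c3∈{2}] r4c3's peers cover all but 2. So r4c3=2.

Answer: 3 4 1 2 / 2 1 3 4 / 1 2 4 3 / 4 3 2 1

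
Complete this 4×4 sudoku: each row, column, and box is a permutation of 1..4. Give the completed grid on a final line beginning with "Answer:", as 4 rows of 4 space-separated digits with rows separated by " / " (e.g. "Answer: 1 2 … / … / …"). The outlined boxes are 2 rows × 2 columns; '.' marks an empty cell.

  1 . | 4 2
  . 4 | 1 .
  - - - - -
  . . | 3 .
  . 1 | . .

Step 1. [r2c1∈{2,3}] in row 2, 2 fits only at r2c1 ⇒ r2c1=2.
Step 2. [r3c1∈{4}] r3c1's peers cover all but 4, so r3c1=4.
Step 3. [r3c4∈{1}] nothing but 1 survives at r3c4, so r3c4=1.
Step 4. [r4c1∈{3}] r4c1's peers cover all but 3, so r4c1=3.
Step 5. [r4c3∈{2}] r4c3's peers cover all but 2, so r4c3=2.
Step 6. [r1c2∈{3}] r1c2 has the single candidate 3. So r1c2=3.
Step 7. [r2c4∈{3}] only 3 remains possible at r2c4, so r2c4=3.
Step 8. [r3c2∈{2}] r3c2 has the single candidate 2, so r3c2=2.
Step 9. [r4c4∈{4}] only 4 remains possible at r4c4, so r4c4=4.

Answer: 1 3 4 2 / 2 4 1 3 / 4 2 3 1 / 3 1 2 4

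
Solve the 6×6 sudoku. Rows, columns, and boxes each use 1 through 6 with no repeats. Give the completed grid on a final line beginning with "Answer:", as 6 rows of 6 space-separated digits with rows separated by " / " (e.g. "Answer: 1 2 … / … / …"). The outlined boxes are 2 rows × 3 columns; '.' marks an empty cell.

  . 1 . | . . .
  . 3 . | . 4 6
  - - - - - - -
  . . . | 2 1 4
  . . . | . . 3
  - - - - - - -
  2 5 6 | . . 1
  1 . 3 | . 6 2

Step 1. [r2c1∈{5}] r2c1's peers cover all but 5 ⇒ r2c1=5.
Step 2. [r6c4∈{4,5}] 5 has one home in row 6: r6c4. So r6c4=5.
Step 3. [r4c2∈{2,4,6}] col 2 places 2 nowhere but r4c2, so r4c2=2.
Step 4. [r1c5∈{2,3,5}] col 5 places 2 nowhere but r1c5. So r1c5=2.
Step 5. [r1c1∈{4,6}] 6 has one home in row 1: r1c1, so r1c1=6.
Step 6. [r4c3∈{1,4,5}] r4c3 is the only open cell in row 4 admitting 1. So r4c3=1.
Step 7. [r5c4∈{3,4}] in row 5, 4 fits only at r5c4. So r5c4=4.
Step 8. [r3c1∈{3}] nothing but 3 survives at r3c1, so r3c1=3.
Step 9. [r4c5∈{5}] nothing but 5 survives at r4c5. So r4c5=5.
Step 10. [r4c4∈{6}] nothing but 6 survives at r4c4. So r4c4=6.
Step 11. [r4c1∈{4}] only 4 remains possible at r4c1, so r4c1=4.
Step 12. [r3c3∈{5}] nothing but 5 survives at r3c3, so r3c3=5.
Step 13. [r2c3∈{2}] only 2 remains possible at r2c3 ⇒ r2c3=2.
Step 14. [r6c2∈{4}] r6c2's peers cover all but 4. So r6c2=4.
Step 15. [r2c4∈{1}] only 1 remains possible at r2c4 ⇒ r2c4=1.
Step 16. [r1c3∈{4}] r1c3 has the single candidate 4. So r1c3=4.
Step 17. [r1c4∈{3}] nothing but 3 survives at r1c4 ⇒ r1c4=3.
Step 18. [r5c5∈{3}] r5c5's peers cover all but 3. So r5c5=3.
Step 19. [r1c6∈{5}] only 5 remains possible at r1c6. So r1c6=5.
Step 20. [r3c2∈{6}] only 6 remains possible at r3c2 ⇒ r3c2=6.

Answer: 6 1 4 3 2 5 / 5 3 2 1 4 6 / 3 6 5 2 1 4 / 4 2 1 6 5 3 / 2 5 6 4 3 1 / 1 4 3 5 6 2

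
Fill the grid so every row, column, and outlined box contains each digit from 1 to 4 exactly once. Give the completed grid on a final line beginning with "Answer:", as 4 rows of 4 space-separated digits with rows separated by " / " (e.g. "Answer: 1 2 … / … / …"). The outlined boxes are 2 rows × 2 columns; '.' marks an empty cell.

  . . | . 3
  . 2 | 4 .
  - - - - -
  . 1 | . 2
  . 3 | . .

Step 1. [r2c4∈{1}] nothing but 1 survives at r2c4, so r2c4=1.
Step 2. [r3c1∈{4}] r3c1 is down to just 4. So r3c1=4.
Step 3. [r2c1∈{3}] r2c1's peers cover all but 3. So r2c1=3.
Step 4. [r1c2∈{4}] r1c2's peers cover all but 4. So r1c2=4.
Step 5. [r4c3∈{1}] only 1 remains possible at r4c3 ⇒ r4c3=1.
Step 6. [r4c4∈{4}] nothing but 4 survives at r4c4, so r4c4=4.
Step 7. [r1c3∈{2}] r1c3 has the single candidate 2 ⇒ r1c3=2.
Step 8. [r1c1∈{1}] r1c1 is down to just 1, so r1c1=1.
Step 9. [r3c3∈{3}] only 3 remains possible at r3c3, so r3c3=3.
Step 10. [r4c1∈{2}] only 2 remains possible at r4c1, so r4c1=2.

Answer: 1 4 2 3 / 3 2 4 1 / 4 1 3 2 / 2 3 1 4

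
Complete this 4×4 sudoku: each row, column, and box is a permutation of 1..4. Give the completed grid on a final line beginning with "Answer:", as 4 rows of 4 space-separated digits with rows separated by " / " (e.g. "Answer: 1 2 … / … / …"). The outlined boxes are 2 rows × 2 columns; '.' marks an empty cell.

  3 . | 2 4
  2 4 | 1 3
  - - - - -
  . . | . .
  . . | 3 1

Step 1. [r3c1∈{1,4}] r3c1 is the only open cell in col 1 admitting 1. So r3c1=1.
Step 2. [r3c2∈{2,3}] in row 3, 3 fits only at r3c2 ⇒ r3c2=3.
Step 3. [r3c4∈{2}] only 2 remains possible at r3c4, so r3c4=2.
Step 4. [r4c2∈{2}] r4c2 is down to just 2, so r4c2=2.
Step 5. [r4c1∈{4}] only 4 remains possible at r4c1, so r4c1=4.
Step 6. [r1c2∈{1}] nothing but 1 survives at r1c2. So r1c2=1.
Step 7. [r3c3∈{4}] r3c3 is down to just 4, so r3c3=4.

Answer: 3 1 2 4 / 2 4 1 3 / 1 3 4 2 / 4 2 3 1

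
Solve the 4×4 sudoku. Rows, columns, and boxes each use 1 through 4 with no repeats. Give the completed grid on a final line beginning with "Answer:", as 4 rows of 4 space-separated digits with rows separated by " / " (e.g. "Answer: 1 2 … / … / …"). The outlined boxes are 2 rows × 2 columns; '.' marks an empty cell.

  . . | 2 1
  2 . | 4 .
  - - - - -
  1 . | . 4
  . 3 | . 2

Step 1. [r1c1∈{3,4}] across row 1, 3 lands solely at r1c1 ⇒ r1c1=3.
Step 2. [r3c2∈{2}] only 2 remains possible at r3c2 ⇒ r3c2=2.
Step 3. [r4c3∈{1}] r4c3's peers cover all but 1 ⇒ r4c3=1.
Step 4. [r2c2∈{1}] nothing but 1 survives at r2c2, so r2c2=1.
Step 5. [r1c2∈{4}] r1c2 has the single candidate 4. So r1c2=4.
Step 6. [r3c3∈{3}] r3c3's peers cover all but 3, so r3c3=3.
Step 7. [r2c4∈{3}] r2c4 has the single candidate 3. So r2c4=3.
Step 8. [r4c1∈{4}] r4c1 has the single candidate 4, so r4c1=4.

Answer: 3 4 2 1 / 2 1 4 3 / 1 2 3 4 / 4 3 1 2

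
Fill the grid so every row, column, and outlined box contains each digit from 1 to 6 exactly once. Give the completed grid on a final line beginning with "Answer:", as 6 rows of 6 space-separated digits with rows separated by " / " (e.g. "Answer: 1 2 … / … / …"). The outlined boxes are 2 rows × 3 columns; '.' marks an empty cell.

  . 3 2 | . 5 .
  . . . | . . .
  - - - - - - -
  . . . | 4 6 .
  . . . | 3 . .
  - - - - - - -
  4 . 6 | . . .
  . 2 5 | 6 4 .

Step 1. [r5c2∈{1}] r5c2 has the single candidate 1 ⇒ r5c2=1.
Step 2. [r3c2∈{5}] r3c2's peers cover all but 5. So r3c2=5.
Step 3. [r6c6∈{1,3}] 1 has one home in row 6: r6c6, so r6c6=1.
Step 4. [r3c6∈{2}] r3c6 has the single candidate 2 ⇒ r3c6=2.
Step 5. [r1c4∈{1}] nothing but 1 survives at r1c4. So r1c4=1.
Step 6. [r1c1∈{6}] r1c1 has the single candidate 6. So r1c1=6.
Step 7. [r2c2∈{4}] nothing but 4 survives at r2c2 ⇒ r2c2=4.
Step 8. [r2c3∈{1}] nothing but 1 survives at r2c3, so r2c3=1.
Step 9. [r2c4∈{2}] nothing but 2 survives at r2c4, so r2c4=2.
Step 10. [r3c1∈{1,3}] r3c1 is the only open cell in row 3 admitting 1 ⇒ r3c1=1.
Step 11. [r2c5∈{3}] r2c5 is down to just 3. So r2c5=3.
Step 12. [r5c6∈{3,5}] across row 5, 3 lands solely at r5c6 ⇒ r5c6=3.
Step 13. [r4c3∈{4}] nothing but 4 survives at r4c3. So r4c3=4.
Step 14. [r5c4∈{5}] r5c4 is down to just 5, so r5c4=5.
Step 15. [r4c2∈{6}] r4c2 is down to just 6. So r4c2=6.
Step 16. [r5c5∈{2}] r5c5's peers cover all but 2, so r5c5=2.
Step 17. [r6c1∈{3}] only 3 remains possible at r6c1. So r6c1=3.
Step 18. [r4c1∈{2}] only 2 remains possible at r4c1. So r4c1=2.
Step 19. [r4c5∈{1}] nothing but 1 survives at r4c5. So r4c5=1.
Step 20. [r1c6∈{4}] nothing but 4 survives at r1c6, so r1c6=4.
Step 21. [r2c1∈{5}] nothing but 5 survives at r2c1. So r2c1=5.
Step 22. [r3c3∈{3}] r3c3's peers cover all but 3 ⇒ r3c3=3.
Step 23. [r2c6∈{6}] only 6 remains possible at r2c6. So r2c6=6.
Step 24. [r4c6∈{5}] nothing but 5 survives at r4c6 ⇒ r4c6=5.

Answer: 6 3 2 1 5 4 / 5 4 1 2 3 6 / 1 5 3 4 6 2 / 2 6 4 3 1 5 / 4 1 6 5 2 3 / 3 2 5 6 4 1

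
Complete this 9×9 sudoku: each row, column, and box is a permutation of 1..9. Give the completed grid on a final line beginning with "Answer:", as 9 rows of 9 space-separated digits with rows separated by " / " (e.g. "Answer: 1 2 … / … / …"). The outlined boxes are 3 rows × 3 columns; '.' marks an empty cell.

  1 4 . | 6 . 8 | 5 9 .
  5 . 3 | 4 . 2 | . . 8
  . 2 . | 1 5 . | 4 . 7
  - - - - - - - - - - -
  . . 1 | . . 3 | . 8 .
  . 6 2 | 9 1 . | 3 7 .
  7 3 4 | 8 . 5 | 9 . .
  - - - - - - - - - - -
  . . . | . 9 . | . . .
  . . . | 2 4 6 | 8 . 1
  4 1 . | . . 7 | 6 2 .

Step 1. [r7c2∈{5,7,8}] r7c2 is the only open cell in col 2 admitting 8 ⇒ r7c2=8.
Step 2. [r4c9∈{2,4,5,6}] row 4 places 4 nowhere but r4c9 ⇒ r4c9=4.
Step 3. [r2c2∈{7,9}] r2c2 is the only open cell in row 2 admitting 9, so r2c2=9.
Step 4. [r3c8∈{3,6}] 3 has one home in row 3: r3c8, so r3c8=3.
Step 5. [r8c8∈{5}] nothing but 5 survives at r8c8 ⇒ r8c8=5.
Step 6. [r4c5∈{2,6,7}] row 4 places 6 nowhere but r4c5 ⇒ r4c5=6.
Step 7. [r1c3∈{7}] only 7 remains possible at r1c3, so r1c3=7.
Step 8. [r7c9∈{3}] r7c9 has the single candidate 3. So r7c9=3.
Step 9. [r2c8∈{1,6}] row 2 places 6 nowhere but r2c8, so r2c8=6.
Step 10. [r9c4∈{3,5}] in col 4, 3 fits only at r9c4. So r9c4=3.
Step 11. [r3c3∈{6,8}] 8 has one home in col 3: r3c3 ⇒ r3c3=8.
Step 12. [r9c3∈{5,9}] row 9 places 5 nowhere but r9c3 ⇒ r9c3=5.
Step 13. [r1c9∈{2}] nothing but 2 survives at r1c9. So r1c9=2.
Step 14. [r8c1∈{3,9}] across row 8, 3 lands solely at r8c1. So r8c1=3.
Step 15. [r7c1∈{2,6}] r7c1 is the only open cell in row 7 admitting 2 ⇒ r7c1=2.
Step 16. [r4c7∈{2}] only 2 remains possible at r4c7. So r4c7=2.
Step 17. [r9c9∈{9}] nothing but 9 survives at r9c9. So r9c9=9.
Step 18. [r1c5∈{3}] only 3 remains possible at r1c5 ⇒ r1c5=3.
Step 19. [r7c3∈{6}] nothing but 6 survives at r7c3. So r7c3=6.
Step 20. [r6c9∈{6}] nothing but 6 survives at r6c9. So r6c9=6.
Step 21. [r2c7∈{1}] nothing but 1 survives at r2c7. So r2c7=1.
Step 22. [r3c1∈{6}] only 6 remains possible at r3c1. So r3c1=6.
Step 23. [r7c4∈{5}] nothing but 5 survives at r7c4. So r7c4=5.
Step 24. [r5c9∈{5}] r5c9's peers cover all but 5. So r5c9=5.
Step 25. [r8c3∈{9}] nothing but 9 survives at r8c3, so r8c3=9.
Step 26. [r7c7∈{7}] nothing but 7 survives at r7c7 ⇒ r7c7=7.
Step 27. [r8c2∈{7}] r8c2 has the single candidate 7, so r8c2=7.
Step 28. [r4c4∈{7}] r4c4 is down to just 7 ⇒ r4c4=7.
Step 29. [r6c8∈{1}] only 1 remains possible at r6c8, so r6c8=1.
Step 30. [r4c2∈{5}] r4c2's peers cover all but 5, so r4c2=5.
Step 31. [r3c6∈{9}] r3c6 has the single candidate 9. So r3c6=9.
Step 32. [r7c6∈{1}] r7c6 has the single candidate 1. So r7c6=1.
Step 33. [r2c5∈{7}] only 7 remains possible at r2c5. So r2c5=7.
Step 34. [r6c5∈{2}] r6c5 is down to just 2, so r6c5=2.
Step 35. [r7c8∈{4}] r7c8's peers cover all but 4 ⇒ r7c8=4.
Step 36. [r4c1∈{9}] nothing but 9 survives at r4c1 ⇒ r4c1=9.
Step 37. [r5c6∈{4}] r5c6 has the single candidate 4. So r5c6=4.
Step 38. [r9c5∈{8}] r9c5's peers cover all but 8 ⇒ r9c5=8.
Step 39. [r5c1∈{8}] only 8 remains possible at r5c1, so r5c1=8.

Answer: 1 4 7 6 3 8 5 9 2 / 5 9 3 4 7 2 1 6 8 / 6 2 8 1 5 9 4 3 7 / 9 5 1 7 6 3 2 8 4 / 8 6 2 9 1 4 3 7 5 / 7 3 4 8 2 5 9 1 6 / 2 8 6 5 9 1 7 4 3 / 3 7 9 2 4 6 8 5 1 / 4 1 5 3 8 7 6 2 9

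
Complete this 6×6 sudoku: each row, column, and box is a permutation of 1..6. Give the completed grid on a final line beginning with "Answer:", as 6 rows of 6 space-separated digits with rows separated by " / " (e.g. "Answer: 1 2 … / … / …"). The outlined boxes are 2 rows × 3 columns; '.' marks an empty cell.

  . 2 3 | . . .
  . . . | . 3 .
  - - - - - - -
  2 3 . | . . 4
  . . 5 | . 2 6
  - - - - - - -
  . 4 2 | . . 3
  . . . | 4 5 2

Step 1. [r2c2∈{1,5,6}] r2c2 is the only open cell in col 2 admitting 5, so r2c2=5.
Step 2. [r2c6∈{1}] r2c6 has the single candidate 1 ⇒ r2c6=1.
Step 3. [r1c1∈{1,4,6}] in row 1, 1 fits only at r1c1. So r1c1=1.
Step 4. [r3c5∈{1}] nothing but 1 survives at r3c5. So r3c5=1.
Step 5. [r6c2∈{1,6}] r6c2 is the only open cell in col 2 admitting 6 ⇒ r6c2=6.
Step 6. [r2c1∈{4,6}] r2c1 is the only open cell in col 1 admitting 6. So r2c1=6.
Step 7. [r5c5∈{6}] r5c5 is down to just 6 ⇒ r5c5=6.
Step 8. [r1c4∈{5,6}] r1c4 is the only open cell in row 1 admitting 6, so r1c4=6.
Step 9. [r6c3∈{1}] r6c3 is down to just 1, so r6c3=1.
Step 10. [r4c1∈{4}] nothing but 4 survives at r4c1 ⇒ r4c1=4.
Step 11. [r2c4∈{2}] nothing but 2 survives at r2c4, so r2c4=2.
Step 12. [r3c4∈{5}] r3c4 is down to just 5, so r3c4=5.
Step 13. [r2c3∈{4}] r2c3's peers cover all but 4. So r2c3=4.
Step 14. [r1c6∈{5}] r1c6 is down to just 5 ⇒ r1c6=5.
Step 15. [r6c1∈{3}] nothing but 3 survives at r6c1 ⇒ r6c1=3.
Step 16. [r4c4∈{3}] r4c4's peers cover all but 3. So r4c4=3.
Step 17. [r4c2∈{1}] r4c2 is down to just 1, so r4c2=1.
Step 18. [r5c4∈{1}] r5c4 has the single candidate 1, so r5c4=1.
Step 19. [r1c5∈{4}] r1c5 is down to just 4 ⇒ r1c5=4.
Step 20. [r3c3∈{6}] only 6 remains possible at r3c3, so r3c3=6.
Step 21. [r5c1∈{5}] r5c1 has the single candidate 5, so r5c1=5.

Answer: 1 2 3 6 4 5 / 6 5 4 2 3 1 / 2 3 6 5 1 4 / 4 1 5 3 2 6 / 5 4 2 1 6 3 / 3 6 1 4 5 2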